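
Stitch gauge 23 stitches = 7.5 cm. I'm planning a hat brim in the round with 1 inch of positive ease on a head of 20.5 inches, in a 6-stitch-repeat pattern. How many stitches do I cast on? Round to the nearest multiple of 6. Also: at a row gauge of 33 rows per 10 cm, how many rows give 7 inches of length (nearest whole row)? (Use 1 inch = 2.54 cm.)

Finished = 20.5 + 1 = 21.5 inches.
21.5 inches × 2.54 = 54.61 cm.
23/7.5 = 3.067 sts per cm; 54.61 × 3.067 = 167.47 sts.
Nearest multiple of 6 → 168.
7 inches = 17.78 cm; × 3.3 = 58.67 → 59 rows.

Cast on 168 stitches; work 59 rows.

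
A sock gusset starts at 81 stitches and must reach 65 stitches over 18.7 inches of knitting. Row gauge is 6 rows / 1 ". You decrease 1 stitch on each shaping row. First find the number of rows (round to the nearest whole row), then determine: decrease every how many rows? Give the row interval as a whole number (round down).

Decrease every 7th row.

Rows = 18.7 × 6 = 112.2 → 112 rows.
Stitches to remove: 16 → 16 shaping rows (at 1 st each).
112 / 16 = 7.00 → every 7 rows.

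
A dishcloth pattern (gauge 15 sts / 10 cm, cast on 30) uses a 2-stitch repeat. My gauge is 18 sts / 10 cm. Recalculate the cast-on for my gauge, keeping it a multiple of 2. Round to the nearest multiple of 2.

Cast on 36 stitches.

30 × 18 / 15 = 36.00.
Nearest multiple of 2: 36.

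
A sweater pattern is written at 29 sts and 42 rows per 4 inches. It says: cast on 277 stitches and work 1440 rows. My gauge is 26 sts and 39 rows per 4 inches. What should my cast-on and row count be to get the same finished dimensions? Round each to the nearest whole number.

Cast on 248 stitches; work 1337 rows.

Stitches: 277 × 26/29 = 248.34 → 248.
Rows: 1440 × 39/42 = 1337.14 → 1337.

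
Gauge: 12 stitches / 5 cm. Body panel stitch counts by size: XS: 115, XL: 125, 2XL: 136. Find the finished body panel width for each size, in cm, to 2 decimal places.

12/5 = 2.4 sts per cm.
XS: 115 / 2.4 = 47.917 → 47.92 cm.
XL: 125 / 2.4 = 52.083 → 52.08 cm.
2XL: 136 / 2.4 = 56.667 → 56.67 cm.

XS 47.92 cm; XL 52.08 cm; 2XL 56.67 cm.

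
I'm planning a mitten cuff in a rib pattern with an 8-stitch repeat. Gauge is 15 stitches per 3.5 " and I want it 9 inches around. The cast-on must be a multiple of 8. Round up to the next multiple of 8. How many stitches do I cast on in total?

15 / 3.5 = 4.286 sts per inch.
9 × 4.286 = 38.57 sts.
Next multiple of 8: 40.

CO 40 sts.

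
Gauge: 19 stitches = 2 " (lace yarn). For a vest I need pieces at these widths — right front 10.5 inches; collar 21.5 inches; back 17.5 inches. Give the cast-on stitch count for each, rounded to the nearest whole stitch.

Rate = 19/2 = 9.5 sts per in.
right front: 10.5 × 9.5 = 99.75 → 100.
collar: 21.5 × 9.5 = 204.25 → 204.
back: 17.5 × 9.5 = 166.25 → 166.

right front 100; collar 204; back 166.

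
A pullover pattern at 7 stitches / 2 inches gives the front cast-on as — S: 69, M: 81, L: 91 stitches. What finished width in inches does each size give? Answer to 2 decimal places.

7/2 = 3.5 sts per in.
S: 69 / 3.5 = 19.714 → 19.71 in.
M: 81 / 3.5 = 23.143 → 23.14 in.
L: 91 / 3.5 = 26.000 → 26.00 in.

S 19.71 inches; M 23.14 inches; L 26.00 inches.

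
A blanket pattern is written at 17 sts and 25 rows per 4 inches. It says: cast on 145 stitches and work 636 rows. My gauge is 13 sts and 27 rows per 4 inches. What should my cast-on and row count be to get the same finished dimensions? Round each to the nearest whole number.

Cast on 111 stitches; work 687 rows.

Stitches: 145 × 13/17 = 110.88 → 111.
Rows: 636 × 27/25 = 686.88 → 687.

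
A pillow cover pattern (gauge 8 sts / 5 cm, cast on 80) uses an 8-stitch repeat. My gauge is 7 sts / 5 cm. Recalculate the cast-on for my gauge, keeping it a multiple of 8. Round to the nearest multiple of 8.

CO 72 sts.

80 × 7 / 8 = 70.00.
Nearest multiple of 8: 72.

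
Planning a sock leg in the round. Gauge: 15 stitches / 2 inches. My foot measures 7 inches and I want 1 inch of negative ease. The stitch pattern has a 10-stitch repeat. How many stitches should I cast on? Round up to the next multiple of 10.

Finished = 7 − 1 = 6 inches.
15 / 2 = 7.5 sts/in.
6 × 7.5 = 45.00 sts.
Next multiple of 10: 50.

CO 50 sts.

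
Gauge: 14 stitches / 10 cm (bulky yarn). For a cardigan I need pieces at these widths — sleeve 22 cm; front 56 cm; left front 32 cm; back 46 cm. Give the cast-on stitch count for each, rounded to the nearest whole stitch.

sleeve 31; front 78; left front 45; back 64.

Rate = 14/10 = 1.4 sts per cm.
sleeve: 22 × 1.4 = 30.80 → 31.
front: 56 × 1.4 = 78.40 → 78.
left front: 32 × 1.4 = 44.80 → 45.
back: 46 × 1.4 = 64.40 → 64.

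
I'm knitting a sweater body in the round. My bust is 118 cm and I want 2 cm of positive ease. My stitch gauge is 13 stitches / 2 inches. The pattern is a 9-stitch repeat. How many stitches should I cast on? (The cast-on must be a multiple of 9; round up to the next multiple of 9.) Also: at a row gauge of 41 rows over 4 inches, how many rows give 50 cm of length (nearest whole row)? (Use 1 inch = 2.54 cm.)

Finished = 118 + 2 = 120 cm.
120 cm × 1/2.54 = 47.24 inches.
13/2 = 6.5 sts per in; 47.24 × 6.5 = 307.09 sts.
Next multiple of 9 → 315.
50 cm = 19.69 inches; × 10.25 = 201.77 → 202 rows.

Cast on 315 stitches; work 202 rows.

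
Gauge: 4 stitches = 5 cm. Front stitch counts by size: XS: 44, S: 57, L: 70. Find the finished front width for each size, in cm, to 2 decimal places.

4/5 = 0.8 sts per cm.
XS: 44 / 0.8 = 55.000 → 55.00 cm.
S: 57 / 0.8 = 71.250 → 71.25 cm.
L: 70 / 0.8 = 87.500 → 87.50 cm.

XS 55.00 cm; S 71.25 cm; L 87.50 cm.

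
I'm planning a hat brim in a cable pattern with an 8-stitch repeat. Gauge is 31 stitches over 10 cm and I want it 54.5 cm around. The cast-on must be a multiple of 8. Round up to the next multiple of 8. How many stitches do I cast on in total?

31 / 10 = 3.1 sts per cm.
54.5 × 3.1 = 168.95 sts.
Next multiple of 8: 176.

176 stitches.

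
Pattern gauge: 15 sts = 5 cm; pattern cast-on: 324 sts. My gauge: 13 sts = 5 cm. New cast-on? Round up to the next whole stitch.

Scale factor = 13 / 15 = 0.867.
324 × 13 / 15 = 280.80 sts.
→ 281 sts.

Cast on 281 stitches.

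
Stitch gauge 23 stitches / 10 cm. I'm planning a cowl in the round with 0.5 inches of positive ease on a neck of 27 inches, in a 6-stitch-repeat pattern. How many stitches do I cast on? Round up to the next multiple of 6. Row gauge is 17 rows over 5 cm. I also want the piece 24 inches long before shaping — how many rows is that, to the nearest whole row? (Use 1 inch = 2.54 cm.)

Cast on 162 stitches; work 207 rows.

Finished = 27 + 0.5 = 27.5 inches.
27.5 inches × 2.54 = 69.85 cm.
23/10 = 2.3 sts per cm; 69.85 × 2.3 = 160.66 sts.
Next multiple of 6 → 162.
24 inches = 60.96 cm; × 3.4 = 207.26 → 207 rows.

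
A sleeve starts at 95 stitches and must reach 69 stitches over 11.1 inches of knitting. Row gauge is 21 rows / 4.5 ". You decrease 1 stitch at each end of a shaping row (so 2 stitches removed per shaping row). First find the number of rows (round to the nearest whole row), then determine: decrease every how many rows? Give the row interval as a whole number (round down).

Rows = 11.1 × 4.667 = 51.8 → 52 rows.
Stitches to remove: 26 → 13 shaping rows (at 2 st each).
52 / 13 = 4.00 → every 4 rows.

Decrease every 4th row.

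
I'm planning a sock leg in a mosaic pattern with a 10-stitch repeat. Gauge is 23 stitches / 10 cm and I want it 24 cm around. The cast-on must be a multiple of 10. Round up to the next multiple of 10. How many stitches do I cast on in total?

Cast on 60 stitches.

23 / 10 = 2.3 sts per cm.
24 × 2.3 = 55.20 sts.
Next multiple of 10: 60.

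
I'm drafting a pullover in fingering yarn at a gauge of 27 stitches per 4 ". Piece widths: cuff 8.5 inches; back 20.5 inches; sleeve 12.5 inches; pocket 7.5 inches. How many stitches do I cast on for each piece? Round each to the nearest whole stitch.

Rate = 27/4 = 6.75 sts per in.
cuff: 8.5 × 6.75 = 57.38 → 57.
back: 20.5 × 6.75 = 138.38 → 138.
sleeve: 12.5 × 6.75 = 84.38 → 84.
pocket: 7.5 × 6.75 = 50.62 → 51.

cuff 57; back 138; sleeve 84; pocket 51.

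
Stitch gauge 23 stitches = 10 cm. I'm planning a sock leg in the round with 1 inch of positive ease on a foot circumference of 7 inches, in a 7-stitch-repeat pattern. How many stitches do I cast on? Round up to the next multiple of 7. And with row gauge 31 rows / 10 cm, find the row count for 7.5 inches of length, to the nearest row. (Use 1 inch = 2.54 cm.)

Finished = 7 + 1 = 8 inches.
8 inches × 2.54 = 20.32 cm.
23/10 = 2.3 sts per cm; 20.32 × 2.3 = 46.74 sts.
Next multiple of 7 → 49.
7.5 inches = 19.05 cm; × 3.1 = 59.05 → 59 rows.

Cast on 49 stitches; work 59 rows.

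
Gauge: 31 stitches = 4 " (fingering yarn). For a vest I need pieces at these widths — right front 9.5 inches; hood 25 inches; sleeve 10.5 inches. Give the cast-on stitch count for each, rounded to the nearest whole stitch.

right front 74; hood 194; sleeve 81.

Rate = 31/4 = 7.75 sts per in.
right front: 9.5 × 7.75 = 73.62 → 74.
hood: 25 × 7.75 = 193.75 → 194.
sleeve: 10.5 × 7.75 = 81.38 → 81.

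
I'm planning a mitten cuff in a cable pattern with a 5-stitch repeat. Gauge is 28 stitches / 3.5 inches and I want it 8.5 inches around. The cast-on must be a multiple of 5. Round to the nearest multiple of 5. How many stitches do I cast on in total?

Cast on 70 stitches.

28 / 3.5 = 8 sts per inch.
8.5 × 8 = 68.00 sts.
Nearest multiple of 5: 70.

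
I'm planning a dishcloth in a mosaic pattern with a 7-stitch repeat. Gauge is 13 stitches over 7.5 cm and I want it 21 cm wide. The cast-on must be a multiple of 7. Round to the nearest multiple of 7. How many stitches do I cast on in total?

Cast on 35 stitches.

13 / 7.5 = 1.733 sts per cm.
21 × 1.733 = 36.40 sts.
Nearest multiple of 7: 35.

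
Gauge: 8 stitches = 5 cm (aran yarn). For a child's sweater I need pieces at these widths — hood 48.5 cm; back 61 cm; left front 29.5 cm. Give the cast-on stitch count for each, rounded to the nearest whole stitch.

Rate = 8/5 = 1.6 sts per cm.
hood: 48.5 × 1.6 = 77.60 → 78.
back: 61 × 1.6 = 97.60 → 98.
left front: 29.5 × 1.6 = 47.20 → 47.

hood 78; back 98; left front 47.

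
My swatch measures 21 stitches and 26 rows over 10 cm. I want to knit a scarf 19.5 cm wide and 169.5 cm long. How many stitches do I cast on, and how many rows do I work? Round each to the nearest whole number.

Stitch gauge = 21/10 = 2.1 sts/cm; 19.5 × 2.1 = 40.95 → 41 sts.
Row gauge = 26/10 = 2.6 rows/cm; 169.5 × 2.6 = 440.70 → 441 rows.

Cast on 41 stitches and work 441 rows.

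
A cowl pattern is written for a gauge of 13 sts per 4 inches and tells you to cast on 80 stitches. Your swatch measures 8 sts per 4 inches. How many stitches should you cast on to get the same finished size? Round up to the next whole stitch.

50 stitches.

Scale factor = 8 / 13 = 0.615.
80 × 8 / 13 = 49.23 sts.
→ 50 sts.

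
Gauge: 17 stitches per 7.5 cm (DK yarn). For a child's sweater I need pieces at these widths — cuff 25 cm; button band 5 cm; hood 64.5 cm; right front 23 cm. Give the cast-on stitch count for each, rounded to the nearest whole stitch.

Rate = 17/7.5 = 2.267 sts per cm.
cuff: 25 × 2.267 = 56.67 → 57.
button band: 5 × 2.267 = 11.33 → 11.
hood: 64.5 × 2.267 = 146.20 → 146.
right front: 23 × 2.267 = 52.13 → 52.

cuff 57; button band 11; hood 146; right front 52.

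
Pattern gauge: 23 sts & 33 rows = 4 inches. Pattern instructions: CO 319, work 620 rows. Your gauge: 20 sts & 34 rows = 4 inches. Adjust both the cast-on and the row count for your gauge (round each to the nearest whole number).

Cast on 277 stitches; work 639 rows.

Stitches: 319 × 20/23 = 277.39 → 277.
Rows: 620 × 34/33 = 638.79 → 639.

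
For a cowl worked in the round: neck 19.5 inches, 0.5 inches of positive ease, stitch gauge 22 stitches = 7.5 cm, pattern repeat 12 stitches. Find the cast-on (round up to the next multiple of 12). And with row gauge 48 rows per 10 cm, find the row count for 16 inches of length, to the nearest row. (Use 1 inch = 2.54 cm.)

Finished = 19.5 + 0.5 = 20 inches.
20 inches × 2.54 = 50.80 cm.
22/7.5 = 2.933 sts per cm; 50.80 × 2.933 = 149.01 sts.
Next multiple of 12 → 156.
16 inches = 40.64 cm; × 4.8 = 195.07 → 195 rows.

Cast on 156 stitches; work 195 rows.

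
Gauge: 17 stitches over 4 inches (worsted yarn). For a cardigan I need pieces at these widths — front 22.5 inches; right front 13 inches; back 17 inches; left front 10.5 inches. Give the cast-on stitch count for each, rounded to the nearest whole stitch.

Rate = 17/4 = 4.25 sts per in.
front: 22.5 × 4.25 = 95.62 → 96.
right front: 13 × 4.25 = 55.25 → 55.
back: 17 × 4.25 = 72.25 → 72.
left front: 10.5 × 4.25 = 44.62 → 45.

front 96; right front 55; back 72; left front 45.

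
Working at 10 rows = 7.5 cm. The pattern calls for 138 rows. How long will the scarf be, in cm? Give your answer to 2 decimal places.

10 rows / 7.5 cm = 1.333 rows per cm.
138 / 1.333 = 103.500 cm.

103.50 cm.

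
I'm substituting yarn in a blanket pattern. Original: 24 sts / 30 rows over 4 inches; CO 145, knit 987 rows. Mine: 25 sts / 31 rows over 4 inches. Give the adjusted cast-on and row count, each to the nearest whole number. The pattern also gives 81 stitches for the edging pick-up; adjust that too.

Stitches: 145 × 25/24 = 151.04 → 151.
Rows: 987 × 31/30 = 1019.90 → 1020.
edging pick-up: 81 × 25/24 = 84.38 → 84.

Cast on 151 stitches; work 1020 rows; edging pick-up 84 stitches.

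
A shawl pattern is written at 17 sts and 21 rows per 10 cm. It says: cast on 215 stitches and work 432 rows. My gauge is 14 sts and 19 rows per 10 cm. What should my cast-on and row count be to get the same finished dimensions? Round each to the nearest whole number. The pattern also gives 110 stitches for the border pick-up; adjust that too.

Stitches: 215 × 14/17 = 177.06 → 177.
Rows: 432 × 19/21 = 390.86 → 391.
border pick-up: 110 × 14/17 = 90.59 → 91.

Cast on 177 stitches; work 391 rows; border pick-up 91 stitches.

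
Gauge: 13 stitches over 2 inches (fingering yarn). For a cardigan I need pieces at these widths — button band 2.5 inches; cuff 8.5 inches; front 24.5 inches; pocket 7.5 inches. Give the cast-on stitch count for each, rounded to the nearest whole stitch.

button band 16; cuff 55; front 159; pocket 49.

Rate = 13/2 = 6.5 sts per in.
button band: 2.5 × 6.5 = 16.25 → 16.
cuff: 8.5 × 6.5 = 55.25 → 55.
front: 24.5 × 6.5 = 159.25 → 159.
pocket: 7.5 × 6.5 = 48.75 → 49.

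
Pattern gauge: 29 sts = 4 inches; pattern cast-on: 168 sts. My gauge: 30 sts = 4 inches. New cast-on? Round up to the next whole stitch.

174 stitches.

Scale factor = 30 / 29 = 1.034.
168 × 30 / 29 = 173.79 sts.
→ 174 sts.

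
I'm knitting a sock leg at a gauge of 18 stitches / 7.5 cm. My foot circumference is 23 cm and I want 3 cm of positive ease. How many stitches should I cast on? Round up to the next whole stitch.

CO 63 sts.

Finished = 23 + 3 = 26 cm.
18 / 7.5 = 2.4 sts per cm.
26.00 × 2.4 = 62.40 sts.
→ 63 sts.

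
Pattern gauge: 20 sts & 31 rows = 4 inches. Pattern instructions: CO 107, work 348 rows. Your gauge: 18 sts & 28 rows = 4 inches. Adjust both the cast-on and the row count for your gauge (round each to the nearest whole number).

Cast on 96 stitches; work 314 rows.

Stitches: 107 × 18/20 = 96.30 → 96.
Rows: 348 × 28/31 = 314.32 → 314.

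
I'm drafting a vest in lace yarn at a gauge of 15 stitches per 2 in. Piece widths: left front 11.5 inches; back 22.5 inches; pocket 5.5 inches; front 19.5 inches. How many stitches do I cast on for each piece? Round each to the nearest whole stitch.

left front 86; back 169; pocket 41; front 146.

Rate = 15/2 = 7.5 sts per in.
left front: 11.5 × 7.5 = 86.25 → 86.
back: 22.5 × 7.5 = 168.75 → 169.
pocket: 5.5 × 7.5 = 41.25 → 41.
front: 19.5 × 7.5 = 146.25 → 146.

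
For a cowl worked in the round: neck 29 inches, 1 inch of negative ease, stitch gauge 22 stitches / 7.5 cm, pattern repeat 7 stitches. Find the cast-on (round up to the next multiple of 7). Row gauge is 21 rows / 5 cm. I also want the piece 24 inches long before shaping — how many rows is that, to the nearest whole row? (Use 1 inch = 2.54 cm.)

Finished = 29 − 1 = 28 inches.
28 inches × 2.54 = 71.12 cm.
22/7.5 = 2.933 sts per cm; 71.12 × 2.933 = 208.62 sts.
Next multiple of 7 → 210.
24 inches = 60.96 cm; × 4.2 = 256.03 → 256 rows.

Cast on 210 stitches; work 256 rows.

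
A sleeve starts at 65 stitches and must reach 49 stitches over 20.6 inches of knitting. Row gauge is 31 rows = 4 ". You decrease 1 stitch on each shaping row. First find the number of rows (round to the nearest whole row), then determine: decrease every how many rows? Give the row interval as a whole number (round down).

Rows = 20.6 × 7.75 = 159.7 → 160 rows.
Stitches to remove: 16 → 16 shaping rows (at 1 st each).
160 / 16 = 10.00 → every 10 rows.

Decrease every 10th row.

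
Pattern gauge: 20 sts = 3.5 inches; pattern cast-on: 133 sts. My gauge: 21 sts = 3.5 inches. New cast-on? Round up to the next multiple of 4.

Scale factor = 21 / 20 = 1.050.
133 × 21 / 20 = 139.65 sts.
→ 140 sts.

Cast on 140 stitches.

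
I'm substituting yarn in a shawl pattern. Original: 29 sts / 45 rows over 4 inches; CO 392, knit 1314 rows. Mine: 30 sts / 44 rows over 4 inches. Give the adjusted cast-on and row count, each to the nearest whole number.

Stitches: 392 × 30/29 = 405.52 → 406.
Rows: 1314 × 44/45 = 1284.80 → 1285.

Cast on 406 stitches; work 1285 rows.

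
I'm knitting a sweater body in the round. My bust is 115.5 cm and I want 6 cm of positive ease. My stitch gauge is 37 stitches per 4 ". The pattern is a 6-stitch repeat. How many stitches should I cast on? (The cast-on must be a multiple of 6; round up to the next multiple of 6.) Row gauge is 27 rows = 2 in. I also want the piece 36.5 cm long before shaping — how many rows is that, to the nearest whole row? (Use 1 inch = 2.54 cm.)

Cast on 444 stitches; work 194 rows.

Finished = 115.5 + 6 = 121.5 cm.
121.5 cm × 1/2.54 = 47.83 inches.
37/4 = 9.25 sts per in; 47.83 × 9.25 = 442.47 sts.
Next multiple of 6 → 444.
36.5 cm = 14.37 inches; × 13.5 = 194.00 → 194 rows.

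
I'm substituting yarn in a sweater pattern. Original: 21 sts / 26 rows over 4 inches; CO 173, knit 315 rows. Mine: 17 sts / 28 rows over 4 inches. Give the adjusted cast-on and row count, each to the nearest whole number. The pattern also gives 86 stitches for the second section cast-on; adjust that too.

Cast on 140 stitches; work 339 rows; second section cast-on 70 stitches.

Stitches: 173 × 17/21 = 140.05 → 140.
Rows: 315 × 28/26 = 339.23 → 339.
second section cast-on: 86 × 17/21 = 69.62 → 70.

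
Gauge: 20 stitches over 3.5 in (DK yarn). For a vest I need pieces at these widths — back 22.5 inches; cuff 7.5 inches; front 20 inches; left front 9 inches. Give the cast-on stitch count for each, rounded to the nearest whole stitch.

back 129; cuff 43; front 114; left front 51.

Rate = 20/3.5 = 5.714 sts per in.
back: 22.5 × 5.714 = 128.57 → 129.
cuff: 7.5 × 5.714 = 42.86 → 43.
front: 20 × 5.714 = 114.29 → 114.
left front: 9 × 5.714 = 51.43 → 51.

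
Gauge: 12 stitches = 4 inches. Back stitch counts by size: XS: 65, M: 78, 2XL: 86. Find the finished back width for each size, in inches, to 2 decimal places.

12/4 = 3 sts per in.
XS: 65 / 3 = 21.667 → 21.67 in.
M: 78 / 3 = 26.000 → 26.00 in.
2XL: 86 / 3 = 28.667 → 28.67 in.

XS 21.67 inches; M 26.00 inches; 2XL 28.67 inches.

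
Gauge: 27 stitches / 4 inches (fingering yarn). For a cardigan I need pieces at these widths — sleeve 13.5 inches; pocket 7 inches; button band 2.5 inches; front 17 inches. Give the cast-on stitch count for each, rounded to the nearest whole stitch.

Rate = 27/4 = 6.75 sts per in.
sleeve: 13.5 × 6.75 = 91.12 → 91.
pocket: 7 × 6.75 = 47.25 → 47.
button band: 2.5 × 6.75 = 16.88 → 17.
front: 17 × 6.75 = 114.75 → 115.

sleeve 91; pocket 47; button band 17; front 115.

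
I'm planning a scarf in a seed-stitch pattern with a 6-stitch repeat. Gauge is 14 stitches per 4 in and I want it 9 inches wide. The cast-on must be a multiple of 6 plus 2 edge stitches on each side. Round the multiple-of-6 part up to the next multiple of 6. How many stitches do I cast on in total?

Cast on 34 stitches.

14 / 4 = 3.5 sts per inch.
9 × 3.5 = 31.50 sts.
Less 4 edge sts → 27.50 for the repeat.
Next multiple of 6: 30.
Add back 4 edge sts → 34.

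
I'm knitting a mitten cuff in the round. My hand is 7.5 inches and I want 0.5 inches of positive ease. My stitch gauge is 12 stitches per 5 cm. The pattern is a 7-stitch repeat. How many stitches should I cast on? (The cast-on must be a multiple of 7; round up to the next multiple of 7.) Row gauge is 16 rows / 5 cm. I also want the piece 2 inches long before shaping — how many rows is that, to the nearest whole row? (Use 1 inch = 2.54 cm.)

Finished = 7.5 + 0.5 = 8 inches.
8 inches × 2.54 = 20.32 cm.
12/5 = 2.4 sts per cm; 20.32 × 2.4 = 48.77 sts.
Next multiple of 7 → 49.
2 inches = 5.08 cm; × 3.2 = 16.26 → 16 rows.

Cast on 49 stitches; work 16 rows.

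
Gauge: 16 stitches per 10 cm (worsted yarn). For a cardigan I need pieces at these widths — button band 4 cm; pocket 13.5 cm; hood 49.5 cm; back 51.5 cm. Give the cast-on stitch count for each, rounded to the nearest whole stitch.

button band 6; pocket 22; hood 79; back 82.

Rate = 16/10 = 1.6 sts per cm.
button band: 4 × 1.6 = 6.40 → 6.
pocket: 13.5 × 1.6 = 21.60 → 22.
hood: 49.5 × 1.6 = 79.20 → 79.
back: 51.5 × 1.6 = 82.40 → 82.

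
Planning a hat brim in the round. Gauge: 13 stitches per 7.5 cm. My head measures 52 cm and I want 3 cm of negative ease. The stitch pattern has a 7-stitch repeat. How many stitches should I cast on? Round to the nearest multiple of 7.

Finished = 52 − 3 = 49 cm.
13 / 7.5 = 1.733 sts/cm.
49 × 1.733 = 84.93 sts.
Nearest multiple of 7: 84.

Cast on 84 stitches.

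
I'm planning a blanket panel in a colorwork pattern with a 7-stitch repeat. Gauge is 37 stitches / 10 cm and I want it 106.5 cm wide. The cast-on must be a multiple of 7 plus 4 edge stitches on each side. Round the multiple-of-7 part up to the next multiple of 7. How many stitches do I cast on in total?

37 / 10 = 3.7 sts per cm.
106.5 × 3.7 = 394.05 sts.
Less 8 edge sts → 386.05 for the repeat.
Next multiple of 7: 392.
Add back 8 edge sts → 400.

400 stitches.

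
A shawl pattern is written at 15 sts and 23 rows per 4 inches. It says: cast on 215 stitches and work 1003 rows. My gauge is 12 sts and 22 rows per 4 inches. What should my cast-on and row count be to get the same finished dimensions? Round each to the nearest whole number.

Stitches: 215 × 12/15 = 172.00 → 172.
Rows: 1003 × 22/23 = 959.39 → 959.

Cast on 172 stitches; work 959 rows.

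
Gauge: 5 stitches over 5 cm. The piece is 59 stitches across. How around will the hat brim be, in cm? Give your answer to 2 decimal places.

5 stitches / 5 cm = 1 stitches per cm.
59 / 1 = 59.000 cm.

59.00 cm.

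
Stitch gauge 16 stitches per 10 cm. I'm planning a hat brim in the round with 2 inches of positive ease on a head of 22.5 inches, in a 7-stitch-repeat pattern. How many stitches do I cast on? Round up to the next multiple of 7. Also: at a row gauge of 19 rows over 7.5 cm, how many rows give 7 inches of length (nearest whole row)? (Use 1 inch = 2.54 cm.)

Finished = 22.5 + 2 = 24.5 inches.
24.5 inches × 2.54 = 62.23 cm.
16/10 = 1.6 sts per cm; 62.23 × 1.6 = 99.57 sts.
Next multiple of 7 → 105.
7 inches = 17.78 cm; × 2.533 = 45.04 → 45 rows.

Cast on 105 stitches; work 45 rows.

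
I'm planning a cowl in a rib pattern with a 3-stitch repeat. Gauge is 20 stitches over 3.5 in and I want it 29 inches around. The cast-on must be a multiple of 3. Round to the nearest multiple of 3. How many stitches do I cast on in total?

20 / 3.5 = 5.714 sts per inch.
29 × 5.714 = 165.71 sts.
Nearest multiple of 3: 165.

Cast on 165 stitches.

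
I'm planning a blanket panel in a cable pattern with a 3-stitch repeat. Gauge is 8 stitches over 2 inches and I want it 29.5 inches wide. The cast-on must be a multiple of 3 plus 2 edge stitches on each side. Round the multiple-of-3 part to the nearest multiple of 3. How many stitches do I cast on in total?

Cast on 118 stitches.

8 / 2 = 4 sts per inch.
29.5 × 4 = 118.00 sts.
Less 4 edge sts → 114.00 for the repeat.
Nearest multiple of 3: 114.
Add back 4 edge sts → 118.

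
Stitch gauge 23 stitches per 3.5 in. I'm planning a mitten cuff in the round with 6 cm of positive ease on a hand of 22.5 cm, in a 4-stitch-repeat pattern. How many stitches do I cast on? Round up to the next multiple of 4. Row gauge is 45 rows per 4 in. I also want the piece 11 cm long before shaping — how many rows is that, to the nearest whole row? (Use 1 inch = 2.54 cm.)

Finished = 22.5 + 6 = 28.5 cm.
28.5 cm × 1/2.54 = 11.22 inches.
23/3.5 = 6.571 sts per in; 11.22 × 6.571 = 73.73 sts.
Next multiple of 4 → 76.
11 cm = 4.33 inches; × 11.25 = 48.72 → 49 rows.

Cast on 76 stitches; work 49 rows.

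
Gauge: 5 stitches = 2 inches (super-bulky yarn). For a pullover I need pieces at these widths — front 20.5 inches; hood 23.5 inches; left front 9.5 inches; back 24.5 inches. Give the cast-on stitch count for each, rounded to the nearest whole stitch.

front 51; hood 59; left front 24; back 61.

Rate = 5/2 = 2.5 sts per in.
front: 20.5 × 2.5 = 51.25 → 51.
hood: 23.5 × 2.5 = 58.75 → 59.
left front: 9.5 × 2.5 = 23.75 → 24.
back: 24.5 × 2.5 = 61.25 → 61.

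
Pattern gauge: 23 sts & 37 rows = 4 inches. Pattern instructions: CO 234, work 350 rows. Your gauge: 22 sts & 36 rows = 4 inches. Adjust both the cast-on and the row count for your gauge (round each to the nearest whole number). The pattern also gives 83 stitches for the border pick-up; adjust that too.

Stitches: 234 × 22/23 = 223.83 → 224.
Rows: 350 × 36/37 = 340.54 → 341.
border pick-up: 83 × 22/23 = 79.39 → 79.

Cast on 224 stitches; work 341 rows; border pick-up 79 stitches.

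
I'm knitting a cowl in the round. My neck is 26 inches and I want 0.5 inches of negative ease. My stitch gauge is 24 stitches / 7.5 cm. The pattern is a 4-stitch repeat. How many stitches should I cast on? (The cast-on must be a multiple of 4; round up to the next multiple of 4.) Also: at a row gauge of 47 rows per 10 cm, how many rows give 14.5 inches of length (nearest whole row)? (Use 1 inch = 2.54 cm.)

Cast on 208 stitches; work 173 rows.

Finished = 26 − 0.5 = 25.5 inches.
25.5 inches × 2.54 = 64.77 cm.
24/7.5 = 3.2 sts per cm; 64.77 × 3.2 = 207.26 sts.
Next multiple of 4 → 208.
14.5 inches = 36.83 cm; × 4.7 = 173.10 → 173 rows.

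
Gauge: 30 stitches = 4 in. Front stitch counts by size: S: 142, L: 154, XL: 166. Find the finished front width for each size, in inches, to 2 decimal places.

30/4 = 7.5 sts per in.
S: 142 / 7.5 = 18.933 → 18.93 in.
L: 154 / 7.5 = 20.533 → 20.53 in.
XL: 166 / 7.5 = 22.133 → 22.13 in.

S 18.93 inches; L 20.53 inches; XL 22.13 inches.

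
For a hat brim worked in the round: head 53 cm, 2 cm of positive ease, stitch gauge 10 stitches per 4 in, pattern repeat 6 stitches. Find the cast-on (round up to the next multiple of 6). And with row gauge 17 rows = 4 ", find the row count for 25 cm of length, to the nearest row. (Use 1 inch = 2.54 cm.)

Cast on 60 stitches; work 42 rows.

Finished = 53 + 2 = 55 cm.
55 cm × 1/2.54 = 21.65 inches.
10/4 = 2.5 sts per in; 21.65 × 2.5 = 54.13 sts.
Next multiple of 6 → 60.
25 cm = 9.84 inches; × 4.25 = 41.83 → 42 rows.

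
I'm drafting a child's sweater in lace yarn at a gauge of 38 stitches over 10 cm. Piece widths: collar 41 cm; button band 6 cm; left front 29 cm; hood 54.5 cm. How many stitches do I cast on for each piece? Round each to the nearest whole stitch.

Rate = 38/10 = 3.8 sts per cm.
collar: 41 × 3.8 = 155.80 → 156.
button band: 6 × 3.8 = 22.80 → 23.
left front: 29 × 3.8 = 110.20 → 110.
hood: 54.5 × 3.8 = 207.10 → 207.

collar 156; button band 23; left front 110; hood 207.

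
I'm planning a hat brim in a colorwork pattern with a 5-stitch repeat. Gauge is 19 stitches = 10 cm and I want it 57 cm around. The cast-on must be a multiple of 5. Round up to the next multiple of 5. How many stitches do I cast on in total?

Cast on 110 stitches.

19 / 10 = 1.9 sts per cm.
57 × 1.9 = 108.30 sts.
Next multiple of 5: 110.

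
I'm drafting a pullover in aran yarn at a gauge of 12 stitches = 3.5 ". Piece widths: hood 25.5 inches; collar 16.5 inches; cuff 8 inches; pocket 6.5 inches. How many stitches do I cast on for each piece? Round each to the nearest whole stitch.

Rate = 12/3.5 = 3.429 sts per in.
hood: 25.5 × 3.429 = 87.43 → 87.
collar: 16.5 × 3.429 = 56.57 → 57.
cuff: 8 × 3.429 = 27.43 → 27.
pocket: 6.5 × 3.429 = 22.29 → 22.

hood 87; collar 57; cuff 27; pocket 22.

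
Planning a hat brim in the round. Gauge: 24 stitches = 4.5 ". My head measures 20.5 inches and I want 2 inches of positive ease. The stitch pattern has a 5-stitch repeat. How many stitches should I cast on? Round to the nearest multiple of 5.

Finished = 20.5 + 2 = 22.5 inches.
24 / 4.5 = 5.333 sts/in.
22.5 × 5.333 = 120.00 sts.
Nearest multiple of 5: 120.

120 stitches.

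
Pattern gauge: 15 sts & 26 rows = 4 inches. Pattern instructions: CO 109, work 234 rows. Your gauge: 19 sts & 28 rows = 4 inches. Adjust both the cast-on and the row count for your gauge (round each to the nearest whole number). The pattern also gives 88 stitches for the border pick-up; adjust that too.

Cast on 138 stitches; work 252 rows; border pick-up 111 stitches.

Stitches: 109 × 19/15 = 138.07 → 138.
Rows: 234 × 28/26 = 252.00 → 252.
border pick-up: 88 × 19/15 = 111.47 → 111.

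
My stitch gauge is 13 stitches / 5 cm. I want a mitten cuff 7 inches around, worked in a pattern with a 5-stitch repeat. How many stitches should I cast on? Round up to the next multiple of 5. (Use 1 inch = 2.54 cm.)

50 stitches.

7 in = 7 × 2.54 = 17.78 cm.
13 / 5 = 2.6 sts/cm.
17.78 × 2.6 = 46.23 sts.
→ 50.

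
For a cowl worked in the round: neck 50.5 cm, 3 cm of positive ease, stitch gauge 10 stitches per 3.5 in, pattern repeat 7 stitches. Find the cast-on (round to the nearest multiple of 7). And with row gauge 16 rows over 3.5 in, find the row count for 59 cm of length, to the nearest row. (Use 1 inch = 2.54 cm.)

Cast on 63 stitches; work 106 rows.

Finished = 50.5 + 3 = 53.5 cm.
53.5 cm × 1/2.54 = 21.06 inches.
10/3.5 = 2.857 sts per in; 21.06 × 2.857 = 60.18 sts.
Nearest multiple of 7 → 63.
59 cm = 23.23 inches; × 4.571 = 106.19 → 106 rows.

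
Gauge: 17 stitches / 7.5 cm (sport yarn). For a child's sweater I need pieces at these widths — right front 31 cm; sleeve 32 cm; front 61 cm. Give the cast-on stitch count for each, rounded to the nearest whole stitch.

Rate = 17/7.5 = 2.267 sts per cm.
right front: 31 × 2.267 = 70.27 → 70.
sleeve: 32 × 2.267 = 72.53 → 73.
front: 61 × 2.267 = 138.27 → 138.

right front 70; sleeve 73; front 138.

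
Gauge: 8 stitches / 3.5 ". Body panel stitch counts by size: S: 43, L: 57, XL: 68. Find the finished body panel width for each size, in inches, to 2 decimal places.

S 18.81 inches; L 24.94 inches; XL 29.75 inches.

8/3.5 = 2.286 sts per in.
S: 43 / 2.286 = 18.812 → 18.81 in.
L: 57 / 2.286 = 24.938 → 24.94 in.
XL: 68 / 2.286 = 29.750 → 29.75 in.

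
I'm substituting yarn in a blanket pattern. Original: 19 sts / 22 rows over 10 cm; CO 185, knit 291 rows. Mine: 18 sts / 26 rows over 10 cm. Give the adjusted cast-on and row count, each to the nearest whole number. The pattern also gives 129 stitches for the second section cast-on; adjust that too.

Stitches: 185 × 18/19 = 175.26 → 175.
Rows: 291 × 26/22 = 343.91 → 344.
second section cast-on: 129 × 18/19 = 122.21 → 122.

Cast on 175 stitches; work 344 rows; second section cast-on 122 stitches.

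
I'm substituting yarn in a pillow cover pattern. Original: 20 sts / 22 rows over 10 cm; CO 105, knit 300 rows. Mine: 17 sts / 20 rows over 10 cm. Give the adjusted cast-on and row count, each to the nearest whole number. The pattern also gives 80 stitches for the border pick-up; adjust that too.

Cast on 89 stitches; work 273 rows; border pick-up 68 stitches.

Stitches: 105 × 17/20 = 89.25 → 89.
Rows: 300 × 20/22 = 272.73 → 273.
border pick-up: 80 × 17/20 = 68.00 → 68.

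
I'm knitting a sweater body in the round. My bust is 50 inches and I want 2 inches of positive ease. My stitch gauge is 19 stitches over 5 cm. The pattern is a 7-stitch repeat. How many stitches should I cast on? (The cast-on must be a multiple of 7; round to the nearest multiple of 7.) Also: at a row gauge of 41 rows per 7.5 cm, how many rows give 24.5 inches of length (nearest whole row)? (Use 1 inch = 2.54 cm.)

Finished = 50 + 2 = 52 inches.
52 inches × 2.54 = 132.08 cm.
19/5 = 3.8 sts per cm; 132.08 × 3.8 = 501.90 sts.
Nearest multiple of 7 → 504.
24.5 inches = 62.23 cm; × 5.467 = 340.19 → 340 rows.

Cast on 504 stitches; work 340 rows.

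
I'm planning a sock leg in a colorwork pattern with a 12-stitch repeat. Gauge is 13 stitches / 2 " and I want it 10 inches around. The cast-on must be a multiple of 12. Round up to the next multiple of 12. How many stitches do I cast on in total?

13 / 2 = 6.5 sts per inch.
10 × 6.5 = 65.00 sts.
Next multiple of 12: 72.

CO 72 sts.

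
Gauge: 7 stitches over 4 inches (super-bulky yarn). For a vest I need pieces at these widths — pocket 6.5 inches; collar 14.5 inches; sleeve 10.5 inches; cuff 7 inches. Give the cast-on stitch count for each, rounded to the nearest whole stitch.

pocket 11; collar 25; sleeve 18; cuff 12.

Rate = 7/4 = 1.75 sts per in.
pocket: 6.5 × 1.75 = 11.38 → 11.
collar: 14.5 × 1.75 = 25.38 → 25.
sleeve: 10.5 × 1.75 = 18.38 → 18.
cuff: 7 × 1.75 = 12.25 → 12.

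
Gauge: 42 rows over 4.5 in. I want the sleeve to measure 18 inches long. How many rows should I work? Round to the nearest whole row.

42 rows / 4.5 in = 9.333 rows per inch.
18 × 9.333 = 168.00 rows.

Knit 168 rows.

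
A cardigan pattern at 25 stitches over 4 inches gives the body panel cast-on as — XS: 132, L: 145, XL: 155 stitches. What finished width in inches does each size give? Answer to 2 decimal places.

XS 21.12 inches; L 23.20 inches; XL 24.80 inches.

25/4 = 6.25 sts per in.
XS: 132 / 6.25 = 21.120 → 21.12 in.
L: 145 / 6.25 = 23.200 → 23.20 in.
XL: 155 / 6.25 = 24.800 → 24.80 in.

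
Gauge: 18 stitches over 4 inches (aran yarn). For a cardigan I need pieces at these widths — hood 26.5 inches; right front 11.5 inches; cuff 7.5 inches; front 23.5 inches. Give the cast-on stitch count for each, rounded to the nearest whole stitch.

hood 119; right front 52; cuff 34; front 106.

Rate = 18/4 = 4.5 sts per in.
hood: 26.5 × 4.5 = 119.25 → 119.
right front: 11.5 × 4.5 = 51.75 → 52.
cuff: 7.5 × 4.5 = 33.75 → 34.
front: 23.5 × 4.5 = 105.75 → 106.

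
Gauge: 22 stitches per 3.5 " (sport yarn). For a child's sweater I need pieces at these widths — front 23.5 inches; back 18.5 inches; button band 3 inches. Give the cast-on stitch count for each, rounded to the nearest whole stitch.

front 148; back 116; button band 19.

Rate = 22/3.5 = 6.286 sts per in.
front: 23.5 × 6.286 = 147.71 → 148.
back: 18.5 × 6.286 = 116.29 → 116.
button band: 3 × 6.286 = 18.86 → 19.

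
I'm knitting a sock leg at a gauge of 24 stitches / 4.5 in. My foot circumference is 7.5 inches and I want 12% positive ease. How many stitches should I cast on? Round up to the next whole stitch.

Finished = 7.5 × 1.12 = 8.40 in.
24 / 4.5 = 5.333 sts per inch.
8.40 × 5.333 = 44.80 sts.
→ 45 sts.

CO 45 sts.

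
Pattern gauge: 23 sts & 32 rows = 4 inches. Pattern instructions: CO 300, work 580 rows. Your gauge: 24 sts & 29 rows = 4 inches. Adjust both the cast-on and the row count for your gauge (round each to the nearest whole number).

Cast on 313 stitches; work 526 rows.

Stitches: 300 × 24/23 = 313.04 → 313.
Rows: 580 × 29/32 = 525.62 → 526.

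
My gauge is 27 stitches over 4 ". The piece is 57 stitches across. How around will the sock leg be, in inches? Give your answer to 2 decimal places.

8.44 inches.

27 stitches / 4 inch = 6.75 stitches per inch.
57 / 6.75 = 8.444 inches.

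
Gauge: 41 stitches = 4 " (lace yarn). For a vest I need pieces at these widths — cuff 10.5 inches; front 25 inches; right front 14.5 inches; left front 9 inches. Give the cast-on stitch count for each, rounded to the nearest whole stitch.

Rate = 41/4 = 10.25 sts per in.
cuff: 10.5 × 10.25 = 107.62 → 108.
front: 25 × 10.25 = 256.25 → 256.
right front: 14.5 × 10.25 = 148.62 → 149.
left front: 9 × 10.25 = 92.25 → 92.

cuff 108; front 256; right front 149; left front 92.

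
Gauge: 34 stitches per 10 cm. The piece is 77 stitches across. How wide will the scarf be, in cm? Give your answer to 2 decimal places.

22.65 cm.

34 stitches / 10 cm = 3.4 stitches per cm.
77 / 3.4 = 22.647 cm.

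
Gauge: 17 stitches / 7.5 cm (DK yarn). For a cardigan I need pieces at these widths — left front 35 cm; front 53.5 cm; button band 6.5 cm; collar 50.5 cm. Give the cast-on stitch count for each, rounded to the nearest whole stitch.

left front 79; front 121; button band 15; collar 114.

Rate = 17/7.5 = 2.267 sts per cm.
left front: 35 × 2.267 = 79.33 → 79.
front: 53.5 × 2.267 = 121.27 → 121.
button band: 6.5 × 2.267 = 14.73 → 15.
collar: 50.5 × 2.267 = 114.47 → 114.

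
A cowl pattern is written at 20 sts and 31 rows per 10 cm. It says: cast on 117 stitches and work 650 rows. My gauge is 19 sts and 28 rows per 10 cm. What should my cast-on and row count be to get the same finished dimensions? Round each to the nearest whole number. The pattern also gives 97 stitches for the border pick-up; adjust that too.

Stitches: 117 × 19/20 = 111.15 → 111.
Rows: 650 × 28/31 = 587.10 → 587.
border pick-up: 97 × 19/20 = 92.15 → 92.

Cast on 111 stitches; work 587 rows; border pick-up 92 stitches.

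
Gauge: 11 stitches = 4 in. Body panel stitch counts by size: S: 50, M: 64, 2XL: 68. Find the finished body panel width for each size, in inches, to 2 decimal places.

S 18.18 inches; M 23.27 inches; 2XL 24.73 inches.

11/4 = 2.75 sts per in.
S: 50 / 2.75 = 18.182 → 18.18 in.
M: 64 / 2.75 = 23.273 → 23.27 in.
2XL: 68 / 2.75 = 24.727 → 24.73 in.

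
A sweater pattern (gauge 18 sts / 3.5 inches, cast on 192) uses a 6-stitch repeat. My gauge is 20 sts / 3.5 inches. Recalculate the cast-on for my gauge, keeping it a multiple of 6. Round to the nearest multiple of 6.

Cast on 216 stitches.

192 × 20 / 18 = 213.33.
Nearest multiple of 6: 216.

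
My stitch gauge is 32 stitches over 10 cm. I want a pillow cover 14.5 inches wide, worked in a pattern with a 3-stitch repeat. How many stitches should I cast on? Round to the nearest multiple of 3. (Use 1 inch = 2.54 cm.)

14.5 in = 14.5 × 2.54 = 36.83 cm.
32 / 10 = 3.2 sts/cm.
36.83 × 3.2 = 117.86 sts.
→ 117.

CO 117 sts.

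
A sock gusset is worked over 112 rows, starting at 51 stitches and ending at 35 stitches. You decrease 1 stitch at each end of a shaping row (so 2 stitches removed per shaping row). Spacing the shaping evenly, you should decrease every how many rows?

Decrease every 14th row.

Stitches to remove: |35 − 51| = 16.
Shaping rows needed: 16 / 2 = 8.
112 rows / 8 = every 14 rows.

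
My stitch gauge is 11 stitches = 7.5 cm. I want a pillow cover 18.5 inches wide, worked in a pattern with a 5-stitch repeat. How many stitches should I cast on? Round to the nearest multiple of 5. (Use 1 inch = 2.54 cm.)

18.5 in = 18.5 × 2.54 = 46.99 cm.
11 / 7.5 = 1.467 sts/cm.
46.99 × 1.467 = 68.92 sts.
→ 70.

70 stitches.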